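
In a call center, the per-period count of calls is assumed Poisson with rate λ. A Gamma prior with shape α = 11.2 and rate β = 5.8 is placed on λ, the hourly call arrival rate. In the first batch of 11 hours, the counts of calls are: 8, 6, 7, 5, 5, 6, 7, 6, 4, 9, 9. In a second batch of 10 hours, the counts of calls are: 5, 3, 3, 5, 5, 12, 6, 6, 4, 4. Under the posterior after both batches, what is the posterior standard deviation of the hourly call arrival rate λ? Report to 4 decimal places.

With a Gamma(shape α, rate β) prior, the Poisson likelihood is conjugate: the posterior is Gamma(α + ΣXᵢ, β + n).
Batch 1: sum of counts S = 72 over n = 11 hours.
After batch 1: Gamma(α+S, β+n) = Gamma(11.2+72, 5.8+11) = Gamma(83.2, 16.8).
Batch 2: sum of counts S = 53 over n = 10 hours.
After batch 2: Gamma(α+S, β+n) = Gamma(83.2+53, 16.8+10) = Gamma(136.2, 26.8).
SD = √α/β = √136.2/26.8 = 0.4355.

0.4355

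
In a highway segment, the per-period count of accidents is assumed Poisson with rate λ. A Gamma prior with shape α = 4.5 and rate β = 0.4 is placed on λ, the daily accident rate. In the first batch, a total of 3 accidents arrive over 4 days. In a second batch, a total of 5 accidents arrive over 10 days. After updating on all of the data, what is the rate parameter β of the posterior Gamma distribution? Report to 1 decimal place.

With a Gamma(shape α, rate β) prior, the Poisson likelihood is conjugate: the posterior is Gamma(α + ΣXᵢ, β + n).
After batch 1: Gamma(α+S, β+n) = Gamma(4.5+3, 0.4+4) = Gamma(7.5, 4.4).
After batch 2: Gamma(α+S, β+n) = Gamma(7.5+5, 4.4+10) = Gamma(12.5, 14.4).
Posterior β = 14.4.

14.4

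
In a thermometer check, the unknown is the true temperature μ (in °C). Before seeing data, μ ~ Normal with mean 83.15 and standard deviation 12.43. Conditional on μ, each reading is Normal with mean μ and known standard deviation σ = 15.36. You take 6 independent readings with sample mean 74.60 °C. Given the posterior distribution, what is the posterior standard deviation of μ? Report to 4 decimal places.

5.5986

For Normal data with known variance σ², a Normal(μ₀, σ₀²) prior on μ is conjugate. Posterior precision = 1/σ₀² + n/σ²; posterior mean is the precision-weighted average of μ₀ and x̄.
σ₀² = 12.43² = 154.5049, σ² = 15.36² = 235.9296; σ² + n·σ₀² = 235.9296 + 6·154.5049 = 1162.959.
Posterior precision = 1/σ₀² + n/σ² = 1/154.5049 + 6/235.9296 = (σ² + n·σ₀²)/(σ₀²σ²) = 1162.959/(154.5049·235.9296); posterior variance σₙ² = σ₀²σ²/(σ² + n·σ₀²) = 154.5049·235.9296/1162.959 = 31.344423.
Posterior SD = √σₙ² = √(154.5049·235.9296/1162.959) = 5.5986.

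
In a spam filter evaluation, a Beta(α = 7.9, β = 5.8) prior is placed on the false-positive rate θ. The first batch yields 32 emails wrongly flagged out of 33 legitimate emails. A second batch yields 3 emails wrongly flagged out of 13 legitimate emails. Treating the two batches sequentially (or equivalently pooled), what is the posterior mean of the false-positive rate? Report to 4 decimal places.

The Beta prior is conjugate to a Binomial/Bernoulli likelihood; the update adds successes to α and failures to β.
After batch 1: Beta(7.9+32, 5.8+1) = Beta(39.9, 6.8).
After batch 2: Beta(39.9+3, 6.8+10) = Beta(42.9, 16.8).
Posterior mean = α/(α+β) = 42.9/59.7 = 0.7186.

0.7186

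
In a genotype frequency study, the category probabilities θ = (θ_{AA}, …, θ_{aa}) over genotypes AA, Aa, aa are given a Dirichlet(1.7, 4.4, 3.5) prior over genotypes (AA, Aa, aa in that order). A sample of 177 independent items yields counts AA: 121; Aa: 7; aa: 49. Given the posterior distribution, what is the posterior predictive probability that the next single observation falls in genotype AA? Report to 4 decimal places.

0.6576

The Dirichlet prior is conjugate to the Multinomial likelihood: each posterior αⱼ = prior αⱼ + observed count nⱼ.
Posterior concentration: (122.7, 11.4, 52.5), total = 186.6.
P(next = AA | data) = α_{AA}/Σα = 0.6576.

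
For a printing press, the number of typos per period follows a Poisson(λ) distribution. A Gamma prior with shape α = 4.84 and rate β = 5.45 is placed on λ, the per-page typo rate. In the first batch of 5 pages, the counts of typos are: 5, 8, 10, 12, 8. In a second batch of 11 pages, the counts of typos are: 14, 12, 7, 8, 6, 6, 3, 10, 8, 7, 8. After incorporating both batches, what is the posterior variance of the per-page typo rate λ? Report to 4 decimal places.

0.2974

With a Gamma(shape α, rate β) prior, the Poisson likelihood is conjugate: the posterior is Gamma(α + ΣXᵢ, β + n).
Batch 1: sum of counts S = 43 over n = 5 pages.
After batch 1: Gamma(α+S, β+n) = Gamma(4.84+43, 5.45+5) = Gamma(47.84, 10.45).
Batch 2: sum of counts S = 89 over n = 11 pages.
After batch 2: Gamma(α+S, β+n) = Gamma(47.84+89, 10.45+11) = Gamma(136.84, 21.45).
Var = α/β² = 136.84/21.45² = 0.2974.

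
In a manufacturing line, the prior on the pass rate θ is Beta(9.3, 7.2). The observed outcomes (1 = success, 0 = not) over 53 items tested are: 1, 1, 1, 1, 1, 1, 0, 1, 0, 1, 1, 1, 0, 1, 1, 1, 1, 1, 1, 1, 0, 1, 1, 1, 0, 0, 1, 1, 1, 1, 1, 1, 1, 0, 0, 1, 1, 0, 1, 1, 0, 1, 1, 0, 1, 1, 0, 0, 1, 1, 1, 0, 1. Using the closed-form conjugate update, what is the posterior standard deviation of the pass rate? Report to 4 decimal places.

The Beta prior is conjugate to a Binomial/Bernoulli likelihood; the update adds successes to α and failures to β.
Posterior: Beta(α+k, β+n−k) = Beta(9.3+39, 7.2+14) = Beta(48.3, 21.2).
Var = αβ/((α+β)²(α+β+1)) = 48.3·21.2/(69.5²·70.5) = 0.00300694; SD = √0.00300694 = 0.0548.

0.0548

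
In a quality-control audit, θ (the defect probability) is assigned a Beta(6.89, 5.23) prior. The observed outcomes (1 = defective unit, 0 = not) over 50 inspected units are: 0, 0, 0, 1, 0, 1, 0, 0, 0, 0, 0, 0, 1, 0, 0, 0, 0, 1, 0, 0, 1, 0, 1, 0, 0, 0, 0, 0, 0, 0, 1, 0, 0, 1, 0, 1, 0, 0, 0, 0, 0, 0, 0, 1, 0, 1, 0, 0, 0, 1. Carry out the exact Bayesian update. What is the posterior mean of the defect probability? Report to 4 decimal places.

The Beta prior is conjugate to a Binomial/Bernoulli likelihood; the update adds successes to α and failures to β.
Posterior: Beta(α+k, β+n−k) = Beta(6.89+12, 5.23+38) = Beta(18.89, 43.23).
Posterior mean = α/(α+β) = 18.89/62.12 = 0.3041.

0.3041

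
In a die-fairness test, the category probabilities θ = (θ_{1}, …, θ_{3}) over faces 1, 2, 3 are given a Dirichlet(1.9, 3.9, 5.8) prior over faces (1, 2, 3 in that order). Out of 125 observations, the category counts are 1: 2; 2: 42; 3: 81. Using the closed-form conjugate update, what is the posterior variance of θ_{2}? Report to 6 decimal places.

The Dirichlet prior is conjugate to the Multinomial likelihood: each posterior αⱼ = prior αⱼ + observed count nⱼ.
Posterior concentration: (3.9, 45.9, 86.8), total = 136.6.
Var[θ_j] = α_j(Σα−α_j)/((Σα)²(Σα+1)) = 45.9·90.7/(136.6²·137.6) = 0.001621.

0.001621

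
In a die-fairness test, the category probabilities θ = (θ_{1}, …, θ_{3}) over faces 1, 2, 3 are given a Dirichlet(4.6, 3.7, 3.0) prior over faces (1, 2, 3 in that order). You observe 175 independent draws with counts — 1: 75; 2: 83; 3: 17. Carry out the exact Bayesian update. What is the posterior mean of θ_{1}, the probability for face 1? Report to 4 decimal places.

The Dirichlet prior is conjugate to the Multinomial likelihood: each posterior αⱼ = prior αⱼ + observed count nⱼ.
Posterior concentration: (79.6, 86.7, 20.0), total = 186.3.
E[θ_{1}|data] = α_{1}/Σα = 79.6/186.3 = 0.4273.

0.4273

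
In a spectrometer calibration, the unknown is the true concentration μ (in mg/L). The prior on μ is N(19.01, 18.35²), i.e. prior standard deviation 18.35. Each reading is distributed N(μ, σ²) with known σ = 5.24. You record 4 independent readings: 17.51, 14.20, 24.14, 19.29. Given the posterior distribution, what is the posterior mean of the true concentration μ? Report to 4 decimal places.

For Normal data with known variance σ², a Normal(μ₀, σ₀²) prior on μ is conjugate. Posterior precision = 1/σ₀² + n/σ²; posterior mean is the precision-weighted average of μ₀ and x̄.
Σxᵢ = 17.51 + 14.20 + 24.14 + 19.29 = 75.14, so n·x̄ = 75.14.
σ₀² = 18.35² = 336.7225, σ² = 5.24² = 27.4576; σ² + n·σ₀² = 27.4576 + 4·336.7225 = 1374.3476.
Posterior mean = (μ₀/σ₀² + n·x̄/σ²)/(1/σ₀² + n/σ²) = (σ²·μ₀ + σ₀²·n·x̄)/(σ² + n·σ₀²) = (27.4576·19.01 + 336.7225·75.14)/1374.3476 = 25823.297626/1374.3476 = 18.7895.

18.7895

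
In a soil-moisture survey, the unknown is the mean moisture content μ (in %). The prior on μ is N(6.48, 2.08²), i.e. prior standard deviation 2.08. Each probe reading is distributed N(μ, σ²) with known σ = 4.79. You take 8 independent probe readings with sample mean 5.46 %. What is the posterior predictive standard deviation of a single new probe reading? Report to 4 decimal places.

4.9668

For Normal data with known variance σ², a Normal(μ₀, σ₀²) prior on μ is conjugate. Posterior precision = 1/σ₀² + n/σ²; posterior mean is the precision-weighted average of μ₀ and x̄.
σ₀² = 2.08² = 4.3264, σ² = 4.79² = 22.9441; σ² + n·σ₀² = 22.9441 + 8·4.3264 = 57.5553.
Posterior precision = 1/σ₀² + n/σ² = 1/4.3264 + 8/22.9441 = (σ² + n·σ₀²)/(σ₀²σ²) = 57.5553/(4.3264·22.9441); posterior variance σₙ² = σ₀²σ²/(σ² + n·σ₀²) = 4.3264·22.9441/57.5553 = 1.724695.
Predictive variance for one new observation = σₙ² + σ² = 4.3264·22.9441/57.5553 + 22.9441 = σ²·(σ₀² + 57.5553)/57.5553 = 22.9441·61.8817/57.5553 = 24.668795; SD = √(22.9441·61.8817/57.5553) = 4.9668.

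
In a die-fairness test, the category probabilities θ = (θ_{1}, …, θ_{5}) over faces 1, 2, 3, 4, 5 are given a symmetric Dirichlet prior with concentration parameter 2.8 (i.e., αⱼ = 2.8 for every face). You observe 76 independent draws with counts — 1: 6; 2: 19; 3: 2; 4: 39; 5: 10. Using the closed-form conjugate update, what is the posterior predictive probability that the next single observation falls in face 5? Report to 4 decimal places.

0.1422

The Dirichlet prior is conjugate to the Multinomial likelihood: each posterior αⱼ = prior αⱼ + observed count nⱼ.
Posterior concentration: (8.8, 21.8, 4.8, 41.8, 12.8), total = 90.0.
P(next = 5 | data) = α_{5}/Σα = 0.1422.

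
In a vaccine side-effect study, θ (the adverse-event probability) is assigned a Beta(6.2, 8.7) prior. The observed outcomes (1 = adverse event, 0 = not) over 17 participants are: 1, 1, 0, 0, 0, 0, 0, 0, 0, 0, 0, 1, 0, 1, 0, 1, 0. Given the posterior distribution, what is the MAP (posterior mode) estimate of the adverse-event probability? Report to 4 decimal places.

0.3411

The Beta prior is conjugate to a Binomial/Bernoulli likelihood; the update adds successes to α and failures to β.
Posterior: Beta(α+k, β+n−k) = Beta(6.2+5, 8.7+12) = Beta(11.2, 20.7).
Mode of Beta(a,b) for a,b>1 is (a−1)/(a+b−2) = 10.2/29.9 = 0.3411.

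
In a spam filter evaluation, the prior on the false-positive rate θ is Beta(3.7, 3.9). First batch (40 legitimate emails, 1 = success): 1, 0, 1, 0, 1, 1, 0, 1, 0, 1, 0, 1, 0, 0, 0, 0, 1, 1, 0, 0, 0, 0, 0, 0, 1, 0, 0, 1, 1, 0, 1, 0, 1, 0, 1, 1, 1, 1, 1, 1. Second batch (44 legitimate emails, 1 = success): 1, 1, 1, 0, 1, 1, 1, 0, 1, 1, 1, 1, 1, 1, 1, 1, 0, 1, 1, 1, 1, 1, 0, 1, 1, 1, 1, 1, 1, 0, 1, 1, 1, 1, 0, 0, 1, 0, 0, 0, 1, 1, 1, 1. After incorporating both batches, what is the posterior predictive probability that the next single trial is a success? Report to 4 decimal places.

The Beta prior is conjugate to a Binomial/Bernoulli likelihood; the update adds successes to α and failures to β.
After batch 1: Beta(3.7+20, 3.9+20) = Beta(23.7, 23.9).
After batch 2: Beta(23.7+34, 23.9+10) = Beta(57.7, 33.9).
For a single future Bernoulli trial, P(success | data) = α/(α+β) = 0.6299.

0.6299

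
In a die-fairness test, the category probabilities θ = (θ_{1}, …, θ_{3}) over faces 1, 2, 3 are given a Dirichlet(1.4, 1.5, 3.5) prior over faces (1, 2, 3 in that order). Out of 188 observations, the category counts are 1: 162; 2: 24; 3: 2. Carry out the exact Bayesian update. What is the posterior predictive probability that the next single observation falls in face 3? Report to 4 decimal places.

The Dirichlet prior is conjugate to the Multinomial likelihood: each posterior αⱼ = prior αⱼ + observed count nⱼ.
Posterior concentration: (163.4, 25.5, 5.5), total = 194.4.
P(next = 3 | data) = α_{3}/Σα = 0.0283.

0.0283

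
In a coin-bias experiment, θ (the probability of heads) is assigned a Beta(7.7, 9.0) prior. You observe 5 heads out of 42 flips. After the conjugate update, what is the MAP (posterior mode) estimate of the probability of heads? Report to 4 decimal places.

0.2063

The Beta prior is conjugate to a Binomial/Bernoulli likelihood; the update adds successes to α and failures to β.
Posterior: Beta(α+k, β+n−k) = Beta(7.7+5, 9.0+37) = Beta(12.7, 46.0).
Mode of Beta(a,b) for a,b>1 is (a−1)/(a+b−2) = 11.7/56.7 = 0.2063.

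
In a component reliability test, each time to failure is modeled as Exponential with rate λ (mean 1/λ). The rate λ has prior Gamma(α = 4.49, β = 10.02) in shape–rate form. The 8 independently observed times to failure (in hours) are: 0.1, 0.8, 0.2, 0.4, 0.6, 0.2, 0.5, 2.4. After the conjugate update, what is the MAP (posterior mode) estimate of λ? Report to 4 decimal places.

0.7549

With a Gamma(shape α, rate β) prior on the exponential rate λ, the posterior after n observations with total T = Σxᵢ is Gamma(α+n, β+T).
Sum of observations T = 5.2 hours; n = 8.
Posterior: Gamma(4.49+8, 10.02+5.2) = Gamma(12.49, 15.22).
Mode = (α−1)/β = 0.7549.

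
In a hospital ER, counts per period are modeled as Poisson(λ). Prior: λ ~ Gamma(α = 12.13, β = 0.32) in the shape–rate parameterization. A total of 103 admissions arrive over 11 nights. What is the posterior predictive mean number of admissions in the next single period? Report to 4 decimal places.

With a Gamma(shape α, rate β) prior, the Poisson likelihood is conjugate: the posterior is Gamma(α + ΣXᵢ, β + n).
Posterior: Gamma(α+S, β+n) = Gamma(12.13+103, 0.32+11) = Gamma(115.13, 11.32).
The predictive distribution for one future period is NegBinom with mean α/β = 10.1705.

10.1705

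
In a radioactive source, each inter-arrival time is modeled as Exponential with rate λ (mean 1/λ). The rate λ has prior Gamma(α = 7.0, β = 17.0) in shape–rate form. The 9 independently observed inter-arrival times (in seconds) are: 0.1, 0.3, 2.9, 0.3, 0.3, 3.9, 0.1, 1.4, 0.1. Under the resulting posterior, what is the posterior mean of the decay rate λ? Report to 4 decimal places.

0.6061

With a Gamma(shape α, rate β) prior on the exponential rate λ, the posterior after n observations with total T = Σxᵢ is Gamma(α+n, β+T).
Sum of observations T = 9.4 seconds; n = 9.
Posterior: Gamma(7.0+9, 17.0+9.4) = Gamma(16.0, 26.4).
Posterior mean of λ = α/β = 16.0/26.4 = 0.6061.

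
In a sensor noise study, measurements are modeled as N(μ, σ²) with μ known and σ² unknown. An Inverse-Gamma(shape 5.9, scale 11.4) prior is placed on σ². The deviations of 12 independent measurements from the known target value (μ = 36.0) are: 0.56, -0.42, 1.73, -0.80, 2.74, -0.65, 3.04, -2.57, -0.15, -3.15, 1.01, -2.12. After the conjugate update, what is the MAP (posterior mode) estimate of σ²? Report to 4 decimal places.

With known mean μ and an Inverse-Gamma(α, β) prior on σ², the Normal likelihood is conjugate: posterior is Inv-Gamma(α + n/2, β + Σ(xᵢ−μ)²/2).
Σ(xᵢ−μ)² = (0.56)² + (-0.42)² + (1.73)² + (-0.80)² + (2.74)² + (-0.65)² + (3.04)² + (-2.57)² + (-0.15)² + (-3.15)² + (1.01)² + (-2.12)² = 43.3590.
Posterior: Inv-Gamma(5.9 + 12/2, 11.4 + 43.3590/2) = Inv-Gamma(11.90, 33.07950).
Mode = β/(α+1) = 33.07950/12.90 = 2.5643.

2.5643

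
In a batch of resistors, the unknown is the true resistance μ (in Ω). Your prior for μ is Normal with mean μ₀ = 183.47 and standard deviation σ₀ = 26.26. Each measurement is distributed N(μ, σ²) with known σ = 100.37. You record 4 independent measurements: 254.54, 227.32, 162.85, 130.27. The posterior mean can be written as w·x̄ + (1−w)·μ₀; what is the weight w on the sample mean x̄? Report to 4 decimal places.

0.2150

For Normal data with known variance σ², a Normal(μ₀, σ₀²) prior on μ is conjugate. Posterior precision = 1/σ₀² + n/σ²; posterior mean is the precision-weighted average of μ₀ and x̄.
σ₀² = 26.26² = 689.5876, σ² = 100.37² = 10074.1369. Prior precision 1/σ₀² = 1/689.5876; data precision n/σ² = 4/10074.1369.
w = (n/σ²)/(1/σ₀² + n/σ²) = n·σ₀²/(σ² + n·σ₀²) = 4·689.5876/(10074.1369 + 4·689.5876) = 2758.3504/12832.4873 = 0.2150.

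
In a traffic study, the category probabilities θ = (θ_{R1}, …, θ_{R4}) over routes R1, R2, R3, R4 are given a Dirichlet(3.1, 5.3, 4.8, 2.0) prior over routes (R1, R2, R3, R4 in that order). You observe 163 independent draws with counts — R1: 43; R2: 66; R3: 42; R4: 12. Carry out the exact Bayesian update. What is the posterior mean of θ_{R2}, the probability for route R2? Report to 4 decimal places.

0.4001

The Dirichlet prior is conjugate to the Multinomial likelihood: each posterior αⱼ = prior αⱼ + observed count nⱼ.
Posterior concentration: (46.1, 71.3, 46.8, 14.0), total = 178.2.
E[θ_{R2}|data] = α_{R2}/Σα = 71.3/178.2 = 0.4001.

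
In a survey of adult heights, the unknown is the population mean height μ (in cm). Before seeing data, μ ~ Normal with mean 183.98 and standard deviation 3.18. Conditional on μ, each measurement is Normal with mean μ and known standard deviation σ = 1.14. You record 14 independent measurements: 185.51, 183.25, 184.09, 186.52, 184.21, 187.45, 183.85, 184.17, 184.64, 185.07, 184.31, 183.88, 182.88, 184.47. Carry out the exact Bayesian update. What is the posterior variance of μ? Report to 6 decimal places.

0.091984

For Normal data with known variance σ², a Normal(μ₀, σ₀²) prior on μ is conjugate. Posterior precision = 1/σ₀² + n/σ²; posterior mean is the precision-weighted average of μ₀ and x̄.
σ₀² = 3.18² = 10.1124, σ² = 1.14² = 1.2996; σ² + n·σ₀² = 1.2996 + 14·10.1124 = 142.8732.
Posterior precision = 1/σ₀² + n/σ² = 1/10.1124 + 14/1.2996 = (σ² + n·σ₀²)/(σ₀²σ²) = 142.8732/(10.1124·1.2996); posterior variance σₙ² = σ₀²σ²/(σ² + n·σ₀²) = 10.1124·1.2996/142.8732 = 0.091984.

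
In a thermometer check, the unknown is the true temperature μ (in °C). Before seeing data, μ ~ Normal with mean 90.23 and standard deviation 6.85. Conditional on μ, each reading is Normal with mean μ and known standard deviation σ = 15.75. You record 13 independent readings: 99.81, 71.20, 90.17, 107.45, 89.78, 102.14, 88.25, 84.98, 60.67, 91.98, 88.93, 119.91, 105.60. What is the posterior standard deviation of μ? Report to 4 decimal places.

3.6831

For Normal data with known variance σ², a Normal(μ₀, σ₀²) prior on μ is conjugate. Posterior precision = 1/σ₀² + n/σ²; posterior mean is the precision-weighted average of μ₀ and x̄.
σ₀² = 6.85² = 46.9225, σ² = 15.75² = 248.0625; σ² + n·σ₀² = 248.0625 + 13·46.9225 = 858.055.
Posterior precision = 1/σ₀² + n/σ² = 1/46.9225 + 13/248.0625 = (σ² + n·σ₀²)/(σ₀²σ²) = 858.055/(46.9225·248.0625); posterior variance σₙ² = σ₀²σ²/(σ² + n·σ₀²) = 46.9225·248.0625/858.055 = 13.565229.
Posterior SD = √σₙ² = √(46.9225·248.0625/858.055) = 3.6831.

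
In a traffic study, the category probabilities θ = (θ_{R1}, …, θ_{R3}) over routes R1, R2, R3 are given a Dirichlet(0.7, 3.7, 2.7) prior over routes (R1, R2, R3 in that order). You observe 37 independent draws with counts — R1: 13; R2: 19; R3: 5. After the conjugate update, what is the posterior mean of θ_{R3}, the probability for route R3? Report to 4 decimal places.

0.1746

The Dirichlet prior is conjugate to the Multinomial likelihood: each posterior αⱼ = prior αⱼ + observed count nⱼ.
Posterior concentration: (13.7, 22.7, 7.7), total = 44.1.
E[θ_{R3}|data] = α_{R3}/Σα = 7.7/44.1 = 0.1746.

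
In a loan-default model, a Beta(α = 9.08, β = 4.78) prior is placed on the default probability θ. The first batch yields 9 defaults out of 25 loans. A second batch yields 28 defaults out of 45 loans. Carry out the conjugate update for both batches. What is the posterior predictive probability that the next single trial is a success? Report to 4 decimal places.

The Beta prior is conjugate to a Binomial/Bernoulli likelihood; the update adds successes to α and failures to β.
After batch 1: Beta(9.08+9, 4.78+16) = Beta(18.08, 20.78).
After batch 2: Beta(18.08+28, 20.78+17) = Beta(46.08, 37.78).
For a single future Bernoulli trial, P(success | data) = α/(α+β) = 0.5495.

0.5495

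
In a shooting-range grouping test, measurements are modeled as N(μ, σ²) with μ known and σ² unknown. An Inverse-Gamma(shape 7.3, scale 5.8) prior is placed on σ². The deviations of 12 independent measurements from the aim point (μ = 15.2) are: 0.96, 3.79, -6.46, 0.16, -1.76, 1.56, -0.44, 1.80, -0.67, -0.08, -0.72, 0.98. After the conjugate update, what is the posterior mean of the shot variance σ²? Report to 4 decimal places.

3.2334

With known mean μ and an Inverse-Gamma(α, β) prior on σ², the Normal likelihood is conjugate: posterior is Inv-Gamma(α + n/2, β + Σ(xᵢ−μ)²/2).
Σ(xᵢ−μ)² = (0.96)² + (3.79)² + (-6.46)² + (0.16)² + (-1.76)² + (1.56)² + (-0.44)² + (1.80)² + (-0.67)² + (-0.08)² + (-0.72)² + (0.98)² = 67.9418.
Posterior: Inv-Gamma(7.3 + 12/2, 5.8 + 67.9418/2) = Inv-Gamma(13.30, 39.77090).
E[σ²|data] = β/(α−1) = 39.77090/12.30 = 3.2334.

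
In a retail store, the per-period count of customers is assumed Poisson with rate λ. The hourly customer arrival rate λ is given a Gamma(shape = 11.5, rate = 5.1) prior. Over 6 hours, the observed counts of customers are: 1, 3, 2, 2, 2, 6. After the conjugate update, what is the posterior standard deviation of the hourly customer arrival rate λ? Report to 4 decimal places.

With a Gamma(shape α, rate β) prior, the Poisson likelihood is conjugate: the posterior is Gamma(α + ΣXᵢ, β + n).
Sum of counts S = 16 over n = 6 hours.
Posterior: Gamma(α+S, β+n) = Gamma(11.5+16, 5.1+6) = Gamma(27.5, 11.1).
SD = √α/β = √27.5/11.1 = 0.4724.

0.4724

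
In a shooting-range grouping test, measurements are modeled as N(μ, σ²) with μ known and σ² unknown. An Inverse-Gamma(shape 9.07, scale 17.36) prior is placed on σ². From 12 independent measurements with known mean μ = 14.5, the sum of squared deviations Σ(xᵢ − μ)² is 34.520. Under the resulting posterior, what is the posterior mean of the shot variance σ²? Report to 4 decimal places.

2.4606

With known mean μ and an Inverse-Gamma(α, β) prior on σ², the Normal likelihood is conjugate: posterior is Inv-Gamma(α + n/2, β + Σ(xᵢ−μ)²/2).
Posterior: Inv-Gamma(9.07 + 12/2, 17.36 + 34.520/2) = Inv-Gamma(15.07, 34.6200).
E[σ²|data] = β/(α−1) = 34.6200/14.07 = 2.4606.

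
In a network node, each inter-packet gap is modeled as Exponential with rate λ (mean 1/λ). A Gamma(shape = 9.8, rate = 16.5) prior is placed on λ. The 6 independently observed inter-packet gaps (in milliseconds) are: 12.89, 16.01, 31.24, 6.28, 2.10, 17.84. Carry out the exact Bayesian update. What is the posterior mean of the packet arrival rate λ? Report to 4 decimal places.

With a Gamma(shape α, rate β) prior on the exponential rate λ, the posterior after n observations with total T = Σxᵢ is Gamma(α+n, β+T).
Sum of observations T = 86.36 milliseconds; n = 6.
Posterior: Gamma(9.8+6, 16.5+86.36) = Gamma(15.8, 102.86).
Posterior mean of λ = α/β = 15.8/102.86 = 0.1536.

0.1536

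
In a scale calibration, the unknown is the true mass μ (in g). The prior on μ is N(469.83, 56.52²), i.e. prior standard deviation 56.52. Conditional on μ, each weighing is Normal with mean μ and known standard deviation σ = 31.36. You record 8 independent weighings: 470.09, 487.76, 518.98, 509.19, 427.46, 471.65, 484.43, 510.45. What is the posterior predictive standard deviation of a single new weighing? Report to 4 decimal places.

For Normal data with known variance σ², a Normal(μ₀, σ₀²) prior on μ is conjugate. Posterior precision = 1/σ₀² + n/σ²; posterior mean is the precision-weighted average of μ₀ and x̄.
σ₀² = 56.52² = 3194.5104, σ² = 31.36² = 983.4496; σ² + n·σ₀² = 983.4496 + 8·3194.5104 = 26539.5328.
Posterior precision = 1/σ₀² + n/σ² = 1/3194.5104 + 8/983.4496 = (σ² + n·σ₀²)/(σ₀²σ²) = 26539.5328/(3194.5104·983.4496); posterior variance σₙ² = σ₀²σ²/(σ² + n·σ₀²) = 3194.5104·983.4496/26539.5328 = 118.375858.
Predictive variance for one new observation = σₙ² + σ² = 3194.5104·983.4496/26539.5328 + 983.4496 = σ²·(σ₀² + 26539.5328)/26539.5328 = 983.4496·29734.0432/26539.5328 = 1101.825458; SD = √(983.4496·29734.0432/26539.5328) = 33.1938.

33.1938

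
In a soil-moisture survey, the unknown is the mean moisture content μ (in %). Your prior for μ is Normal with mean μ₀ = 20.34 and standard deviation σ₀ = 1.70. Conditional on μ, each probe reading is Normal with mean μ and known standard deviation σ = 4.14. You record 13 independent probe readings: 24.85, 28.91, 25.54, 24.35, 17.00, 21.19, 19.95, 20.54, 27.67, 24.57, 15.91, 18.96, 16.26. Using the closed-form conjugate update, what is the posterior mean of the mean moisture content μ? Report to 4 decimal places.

For Normal data with known variance σ², a Normal(μ₀, σ₀²) prior on μ is conjugate. Posterior precision = 1/σ₀² + n/σ²; posterior mean is the precision-weighted average of μ₀ and x̄.
Σxᵢ = 24.85 + 28.91 + 25.54 + 24.35 + 17.00 + 21.19 + 19.95 + 20.54 + 27.67 + 24.57 + 15.91 + 18.96 + 16.26 = 285.7, so n·x̄ = 285.7.
σ₀² = 1.70² = 2.89, σ² = 4.14² = 17.1396; σ² + n·σ₀² = 17.1396 + 13·2.89 = 54.7096.
Posterior mean = (μ₀/σ₀² + n·x̄/σ²)/(1/σ₀² + n/σ²) = (σ²·μ₀ + σ₀²·n·x̄)/(σ² + n·σ₀²) = (17.1396·20.34 + 2.89·285.7)/54.7096 = 1174.292464/54.7096 = 21.4641.

21.4641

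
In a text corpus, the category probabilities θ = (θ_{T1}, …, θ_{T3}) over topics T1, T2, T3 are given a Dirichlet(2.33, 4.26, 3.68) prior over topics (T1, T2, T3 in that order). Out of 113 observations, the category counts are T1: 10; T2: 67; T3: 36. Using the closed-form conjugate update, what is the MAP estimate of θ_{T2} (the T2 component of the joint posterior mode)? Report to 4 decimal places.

0.5842

The Dirichlet prior is conjugate to the Multinomial likelihood: each posterior αⱼ = prior αⱼ + observed count nⱼ.
Posterior concentration: (12.33, 71.26, 39.68), total = 123.27.
Joint mode component: (α_{T2}−1)/(Σα−K) = 70.26/120.27 = 0.5842.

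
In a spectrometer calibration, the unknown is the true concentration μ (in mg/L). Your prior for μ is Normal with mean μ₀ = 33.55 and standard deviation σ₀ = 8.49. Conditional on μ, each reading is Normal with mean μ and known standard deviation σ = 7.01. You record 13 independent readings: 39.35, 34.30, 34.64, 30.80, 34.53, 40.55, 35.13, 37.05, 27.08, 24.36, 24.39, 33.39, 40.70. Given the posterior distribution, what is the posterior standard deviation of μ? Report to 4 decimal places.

1.8952

For Normal data with known variance σ², a Normal(μ₀, σ₀²) prior on μ is conjugate. Posterior precision = 1/σ₀² + n/σ²; posterior mean is the precision-weighted average of μ₀ and x̄.
σ₀² = 8.49² = 72.0801, σ² = 7.01² = 49.1401; σ² + n·σ₀² = 49.1401 + 13·72.0801 = 986.1814.
Posterior precision = 1/σ₀² + n/σ² = 1/72.0801 + 13/49.1401 = (σ² + n·σ₀²)/(σ₀²σ²) = 986.1814/(72.0801·49.1401); posterior variance σₙ² = σ₀²σ²/(σ² + n·σ₀²) = 72.0801·49.1401/986.1814 = 3.591655.
Posterior SD = √σₙ² = √(72.0801·49.1401/986.1814) = 1.8952.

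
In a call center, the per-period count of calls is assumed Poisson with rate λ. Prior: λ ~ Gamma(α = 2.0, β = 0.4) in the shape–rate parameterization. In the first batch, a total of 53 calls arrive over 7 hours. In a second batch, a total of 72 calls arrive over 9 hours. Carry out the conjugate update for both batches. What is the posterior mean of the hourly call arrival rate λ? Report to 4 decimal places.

7.7439

With a Gamma(shape α, rate β) prior, the Poisson likelihood is conjugate: the posterior is Gamma(α + ΣXᵢ, β + n).
After batch 1: Gamma(α+S, β+n) = Gamma(2.0+53, 0.4+7) = Gamma(55.0, 7.4).
After batch 2: Gamma(α+S, β+n) = Gamma(55.0+72, 7.4+9) = Gamma(127.0, 16.4).
Posterior mean = α/β = 127.0/16.4 = 7.7439.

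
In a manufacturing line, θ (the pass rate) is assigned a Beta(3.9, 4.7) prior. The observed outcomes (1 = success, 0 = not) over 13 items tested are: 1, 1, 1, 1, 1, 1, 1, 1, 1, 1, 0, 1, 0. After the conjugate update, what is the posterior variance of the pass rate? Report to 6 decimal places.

0.009468

The Beta prior is conjugate to a Binomial/Bernoulli likelihood; the update adds successes to α and failures to β.
Posterior: Beta(α+k, β+n−k) = Beta(3.9+11, 4.7+2) = Beta(14.9, 6.7).
Var = αβ/((α+β)²(α+β+1)) = 14.9·6.7/(21.6²·22.6) = 0.009468.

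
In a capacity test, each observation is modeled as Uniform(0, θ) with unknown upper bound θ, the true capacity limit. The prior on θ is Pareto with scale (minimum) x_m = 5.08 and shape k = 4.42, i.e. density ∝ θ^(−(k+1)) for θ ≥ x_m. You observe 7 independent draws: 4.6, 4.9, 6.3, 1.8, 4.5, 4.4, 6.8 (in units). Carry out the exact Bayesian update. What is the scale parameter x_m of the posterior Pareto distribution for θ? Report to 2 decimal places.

6.80

A Pareto(scale x_m, shape k) prior on the upper bound θ of Uniform(0, θ) is conjugate: posterior is Pareto(max(x_m, max xᵢ), k + n).
Sample maximum = 6.8; prior scale x_m = 5.08 → posterior scale = max = 6.80.
Posterior shape = 4.42 + 7 = 11.42.
Posterior scale x_m = 6.80.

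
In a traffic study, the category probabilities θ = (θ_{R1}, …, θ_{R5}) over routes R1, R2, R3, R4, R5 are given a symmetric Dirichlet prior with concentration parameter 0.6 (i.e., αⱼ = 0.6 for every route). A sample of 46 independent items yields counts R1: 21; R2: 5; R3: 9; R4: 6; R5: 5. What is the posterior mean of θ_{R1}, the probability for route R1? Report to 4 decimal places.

0.4408

The Dirichlet prior is conjugate to the Multinomial likelihood: each posterior αⱼ = prior αⱼ + observed count nⱼ.
Posterior concentration: (21.6, 5.6, 9.6, 6.6, 5.6), total = 49.0.
E[θ_{R1}|data] = α_{R1}/Σα = 21.6/49.0 = 0.4408.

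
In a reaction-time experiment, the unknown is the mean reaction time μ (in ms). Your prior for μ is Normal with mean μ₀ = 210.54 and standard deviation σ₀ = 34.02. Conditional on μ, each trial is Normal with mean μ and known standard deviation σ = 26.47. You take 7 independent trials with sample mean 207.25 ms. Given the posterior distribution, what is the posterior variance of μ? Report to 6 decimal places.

92.126818

For Normal data with known variance σ², a Normal(μ₀, σ₀²) prior on μ is conjugate. Posterior precision = 1/σ₀² + n/σ²; posterior mean is the precision-weighted average of μ₀ and x̄.
σ₀² = 34.02² = 1157.3604, σ² = 26.47² = 700.6609; σ² + n·σ₀² = 700.6609 + 7·1157.3604 = 8802.1837.
Posterior precision = 1/σ₀² + n/σ² = 1/1157.3604 + 7/700.6609 = (σ² + n·σ₀²)/(σ₀²σ²) = 8802.1837/(1157.3604·700.6609); posterior variance σₙ² = σ₀²σ²/(σ² + n·σ₀²) = 1157.3604·700.6609/8802.1837 = 92.126818.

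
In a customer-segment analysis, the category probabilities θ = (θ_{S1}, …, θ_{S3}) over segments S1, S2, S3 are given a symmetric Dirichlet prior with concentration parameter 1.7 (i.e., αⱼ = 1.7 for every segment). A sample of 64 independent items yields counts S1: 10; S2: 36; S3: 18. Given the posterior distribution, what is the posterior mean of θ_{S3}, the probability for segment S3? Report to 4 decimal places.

0.2851

The Dirichlet prior is conjugate to the Multinomial likelihood: each posterior αⱼ = prior αⱼ + observed count nⱼ.
Posterior concentration: (11.7, 37.7, 19.7), total = 69.1.
E[θ_{S3}|data] = α_{S3}/Σα = 19.7/69.1 = 0.2851.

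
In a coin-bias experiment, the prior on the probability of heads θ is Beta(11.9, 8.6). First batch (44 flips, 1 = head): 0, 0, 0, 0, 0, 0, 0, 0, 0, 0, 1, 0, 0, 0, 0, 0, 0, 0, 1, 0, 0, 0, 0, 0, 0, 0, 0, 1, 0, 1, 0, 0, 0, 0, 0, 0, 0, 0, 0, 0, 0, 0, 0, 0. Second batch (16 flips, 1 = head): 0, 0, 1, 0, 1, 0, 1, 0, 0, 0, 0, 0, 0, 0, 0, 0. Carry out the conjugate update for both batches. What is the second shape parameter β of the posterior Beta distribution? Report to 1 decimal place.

The Beta prior is conjugate to a Binomial/Bernoulli likelihood; the update adds successes to α and failures to β.
After batch 1: Beta(11.9+4, 8.6+40) = Beta(15.9, 48.6).
After batch 2: Beta(15.9+3, 48.6+13) = Beta(18.9, 61.6).
Posterior β = 61.6.

61.6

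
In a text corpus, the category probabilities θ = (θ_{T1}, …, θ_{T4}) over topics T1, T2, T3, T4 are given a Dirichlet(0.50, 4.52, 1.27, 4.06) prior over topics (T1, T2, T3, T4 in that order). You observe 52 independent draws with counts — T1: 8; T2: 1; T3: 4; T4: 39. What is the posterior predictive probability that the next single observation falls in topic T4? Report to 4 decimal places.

The Dirichlet prior is conjugate to the Multinomial likelihood: each posterior αⱼ = prior αⱼ + observed count nⱼ.
Posterior concentration: (8.50, 5.52, 5.27, 43.06), total = 62.35.
P(next = T4 | data) = α_{T4}/Σα = 0.6906.

0.6906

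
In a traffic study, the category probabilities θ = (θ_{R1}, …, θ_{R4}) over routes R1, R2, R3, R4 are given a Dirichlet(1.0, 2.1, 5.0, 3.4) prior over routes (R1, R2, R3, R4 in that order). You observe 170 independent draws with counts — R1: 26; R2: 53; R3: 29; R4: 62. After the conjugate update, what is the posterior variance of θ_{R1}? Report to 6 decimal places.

The Dirichlet prior is conjugate to the Multinomial likelihood: each posterior αⱼ = prior αⱼ + observed count nⱼ.
Posterior concentration: (27.0, 55.1, 34.0, 65.4), total = 181.5.
Var[θ_j] = α_j(Σα−α_j)/((Σα)²(Σα+1)) = 27.0·154.5/(181.5²·182.5) = 0.000694.

0.000694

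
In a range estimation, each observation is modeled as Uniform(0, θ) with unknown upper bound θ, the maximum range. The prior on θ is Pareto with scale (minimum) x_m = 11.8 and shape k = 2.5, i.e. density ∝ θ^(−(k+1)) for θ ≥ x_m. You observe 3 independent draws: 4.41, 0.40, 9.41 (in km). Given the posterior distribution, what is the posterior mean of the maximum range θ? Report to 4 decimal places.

14.4222

A Pareto(scale x_m, shape k) prior on the upper bound θ of Uniform(0, θ) is conjugate: posterior is Pareto(max(x_m, max xᵢ), k + n).
Sample maximum = 9.41; prior scale x_m = 11.8 → posterior scale = max = 11.80.
Posterior shape = 2.5 + 3 = 5.5.
E[θ|data] = k·x_m/(k−1) = 5.5·11.80/4.5 = 14.4222.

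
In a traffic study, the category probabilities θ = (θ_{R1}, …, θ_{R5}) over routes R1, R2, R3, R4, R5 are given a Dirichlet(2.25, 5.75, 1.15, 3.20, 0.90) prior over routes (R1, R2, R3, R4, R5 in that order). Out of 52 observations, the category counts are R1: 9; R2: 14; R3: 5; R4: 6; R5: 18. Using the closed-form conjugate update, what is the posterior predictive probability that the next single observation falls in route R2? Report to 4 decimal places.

The Dirichlet prior is conjugate to the Multinomial likelihood: each posterior αⱼ = prior αⱼ + observed count nⱼ.
Posterior concentration: (11.25, 19.75, 6.15, 9.20, 18.90), total = 65.25.
P(next = R2 | data) = α_{R2}/Σα = 0.3027.

0.3027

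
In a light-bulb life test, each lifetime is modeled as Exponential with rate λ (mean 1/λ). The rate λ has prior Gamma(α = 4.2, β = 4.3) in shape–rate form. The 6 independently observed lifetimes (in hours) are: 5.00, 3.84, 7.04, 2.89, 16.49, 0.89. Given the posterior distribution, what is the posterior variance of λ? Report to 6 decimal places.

With a Gamma(shape α, rate β) prior on the exponential rate λ, the posterior after n observations with total T = Σxᵢ is Gamma(α+n, β+T).
Sum of observations T = 36.15 hours; n = 6.
Posterior: Gamma(4.2+6, 4.3+36.15) = Gamma(10.2, 40.45).
Var = α/β² = 0.006234.

0.006234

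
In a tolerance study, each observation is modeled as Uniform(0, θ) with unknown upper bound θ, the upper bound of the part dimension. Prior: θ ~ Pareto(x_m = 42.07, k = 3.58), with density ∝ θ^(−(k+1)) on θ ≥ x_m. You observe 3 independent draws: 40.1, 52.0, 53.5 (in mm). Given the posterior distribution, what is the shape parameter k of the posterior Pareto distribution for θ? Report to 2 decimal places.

A Pareto(scale x_m, shape k) prior on the upper bound θ of Uniform(0, θ) is conjugate: posterior is Pareto(max(x_m, max xᵢ), k + n).
Sample maximum = 53.5; prior scale x_m = 42.07 → posterior scale = max = 53.50.
Posterior shape = 3.58 + 3 = 6.58.
Posterior shape k = 6.58.

6.58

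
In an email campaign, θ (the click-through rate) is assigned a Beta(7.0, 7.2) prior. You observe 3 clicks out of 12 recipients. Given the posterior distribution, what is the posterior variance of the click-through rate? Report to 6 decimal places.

The Beta prior is conjugate to a Binomial/Bernoulli likelihood; the update adds successes to α and failures to β.
Posterior: Beta(α+k, β+n−k) = Beta(7.0+3, 7.2+9) = Beta(10.0, 16.2).
Var = αβ/((α+β)²(α+β+1)) = 10.0·16.2/(26.2²·27.2) = 0.008676.

0.008676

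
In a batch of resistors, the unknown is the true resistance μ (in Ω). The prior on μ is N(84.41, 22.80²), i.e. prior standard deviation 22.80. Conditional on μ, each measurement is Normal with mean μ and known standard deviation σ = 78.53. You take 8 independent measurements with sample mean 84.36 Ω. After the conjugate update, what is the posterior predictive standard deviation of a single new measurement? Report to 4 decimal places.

For Normal data with known variance σ², a Normal(μ₀, σ₀²) prior on μ is conjugate. Posterior precision = 1/σ₀² + n/σ²; posterior mean is the precision-weighted average of μ₀ and x̄.
σ₀² = 22.80² = 519.84, σ² = 78.53² = 6166.9609; σ² + n·σ₀² = 6166.9609 + 8·519.84 = 10325.6809.
Posterior precision = 1/σ₀² + n/σ² = 1/519.84 + 8/6166.9609 = (σ² + n·σ₀²)/(σ₀²σ²) = 10325.6809/(519.84·6166.9609); posterior variance σₙ² = σ₀²σ²/(σ² + n·σ₀²) = 519.84·6166.9609/10325.6809 = 310.471821.
Predictive variance for one new observation = σₙ² + σ² = 519.84·6166.9609/10325.6809 + 6166.9609 = σ²·(σ₀² + 10325.6809)/10325.6809 = 6166.9609·10845.5209/10325.6809 = 6477.432721; SD = √(6166.9609·10845.5209/10325.6809) = 80.4825.

80.4825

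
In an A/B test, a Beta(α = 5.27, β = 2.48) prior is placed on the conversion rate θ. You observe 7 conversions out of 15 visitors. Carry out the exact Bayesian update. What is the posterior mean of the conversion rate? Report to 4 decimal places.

0.5393

The Beta prior is conjugate to a Binomial/Bernoulli likelihood; the update adds successes to α and failures to β.
Posterior: Beta(α+k, β+n−k) = Beta(5.27+7, 2.48+8) = Beta(12.27, 10.48).
Posterior mean = α/(α+β) = 12.27/22.75 = 0.5393.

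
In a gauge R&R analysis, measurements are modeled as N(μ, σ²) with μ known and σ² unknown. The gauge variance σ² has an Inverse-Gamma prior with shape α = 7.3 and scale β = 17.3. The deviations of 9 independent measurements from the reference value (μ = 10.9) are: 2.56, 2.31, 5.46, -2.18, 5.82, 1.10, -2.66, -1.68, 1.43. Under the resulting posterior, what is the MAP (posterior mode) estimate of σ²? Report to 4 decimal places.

5.0031

With known mean μ and an Inverse-Gamma(α, β) prior on σ², the Normal likelihood is conjugate: posterior is Inv-Gamma(α + n/2, β + Σ(xᵢ−μ)²/2).
Σ(xᵢ−μ)² = (2.56)² + (2.31)² + (5.46)² + (-2.18)² + (5.82)² + (1.10)² + (-2.66)² + (-1.68)² + (1.43)² = 93.4790.
Posterior: Inv-Gamma(7.3 + 9/2, 17.3 + 93.4790/2) = Inv-Gamma(11.80, 64.03950).
Mode = β/(α+1) = 64.03950/12.80 = 5.0031.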